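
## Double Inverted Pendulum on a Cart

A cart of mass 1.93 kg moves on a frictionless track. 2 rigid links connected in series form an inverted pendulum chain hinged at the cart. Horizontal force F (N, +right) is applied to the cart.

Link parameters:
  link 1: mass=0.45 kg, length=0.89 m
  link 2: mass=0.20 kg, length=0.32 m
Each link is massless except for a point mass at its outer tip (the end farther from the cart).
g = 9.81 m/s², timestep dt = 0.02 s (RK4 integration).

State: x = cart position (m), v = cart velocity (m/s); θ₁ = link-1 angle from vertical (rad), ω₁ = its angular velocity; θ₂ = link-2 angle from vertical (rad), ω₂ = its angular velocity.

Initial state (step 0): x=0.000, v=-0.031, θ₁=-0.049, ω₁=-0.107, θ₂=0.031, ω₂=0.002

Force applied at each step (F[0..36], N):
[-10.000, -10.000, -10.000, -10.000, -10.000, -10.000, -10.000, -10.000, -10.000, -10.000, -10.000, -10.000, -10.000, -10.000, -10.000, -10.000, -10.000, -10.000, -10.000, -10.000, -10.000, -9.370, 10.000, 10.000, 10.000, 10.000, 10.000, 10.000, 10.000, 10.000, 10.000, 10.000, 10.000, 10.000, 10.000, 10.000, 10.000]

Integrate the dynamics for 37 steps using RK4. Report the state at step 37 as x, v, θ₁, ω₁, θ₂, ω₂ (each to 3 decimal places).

Answer: x=-0.998, v=-0.746, θ₁=1.448, ω₁=4.246, θ₂=0.588, ω₂=1.745

Derivation:
apply F[0]=-10.000 → step 1: x=-0.002, v=-0.131, θ₁=-0.050, ω₁=-0.014, θ₂=0.032, ω₂=0.075
apply F[1]=-10.000 → step 2: x=-0.005, v=-0.232, θ₁=-0.050, ω₁=0.080, θ₂=0.034, ω₂=0.150
apply F[2]=-10.000 → step 3: x=-0.011, v=-0.332, θ₁=-0.047, ω₁=0.173, θ₂=0.038, ω₂=0.226
apply F[3]=-10.000 → step 4: x=-0.019, v=-0.433, θ₁=-0.043, ω₁=0.268, θ₂=0.043, ω₂=0.302
apply F[4]=-10.000 → step 5: x=-0.028, v=-0.534, θ₁=-0.036, ω₁=0.364, θ₂=0.050, ω₂=0.379
apply F[5]=-10.000 → step 6: x=-0.040, v=-0.635, θ₁=-0.028, ω₁=0.463, θ₂=0.058, ω₂=0.455
apply F[6]=-10.000 → step 7: x=-0.054, v=-0.737, θ₁=-0.018, ω₁=0.564, θ₂=0.068, ω₂=0.529
apply F[7]=-10.000 → step 8: x=-0.069, v=-0.840, θ₁=-0.005, ω₁=0.669, θ₂=0.079, ω₂=0.602
apply F[8]=-10.000 → step 9: x=-0.087, v=-0.944, θ₁=0.009, ω₁=0.778, θ₂=0.092, ω₂=0.672
apply F[9]=-10.000 → step 10: x=-0.107, v=-1.048, θ₁=0.026, ω₁=0.893, θ₂=0.106, ω₂=0.739
apply F[10]=-10.000 → step 11: x=-0.129, v=-1.154, θ₁=0.045, ω₁=1.012, θ₂=0.122, ω₂=0.801
apply F[11]=-10.000 → step 12: x=-0.153, v=-1.261, θ₁=0.066, ω₁=1.138, θ₂=0.138, ω₂=0.857
apply F[12]=-10.000 → step 13: x=-0.180, v=-1.369, θ₁=0.090, ω₁=1.271, θ₂=0.156, ω₂=0.907
apply F[13]=-10.000 → step 14: x=-0.208, v=-1.477, θ₁=0.117, ω₁=1.411, θ₂=0.174, ω₂=0.949
apply F[14]=-10.000 → step 15: x=-0.239, v=-1.587, θ₁=0.147, ω₁=1.558, θ₂=0.194, ω₂=0.982
apply F[15]=-10.000 → step 16: x=-0.272, v=-1.698, θ₁=0.180, ω₁=1.714, θ₂=0.214, ω₂=1.005
apply F[16]=-10.000 → step 17: x=-0.307, v=-1.809, θ₁=0.215, ω₁=1.878, θ₂=0.234, ω₂=1.018
apply F[17]=-10.000 → step 18: x=-0.344, v=-1.920, θ₁=0.255, ω₁=2.050, θ₂=0.254, ω₂=1.022
apply F[18]=-10.000 → step 19: x=-0.383, v=-2.030, θ₁=0.298, ω₁=2.230, θ₂=0.275, ω₂=1.019
apply F[19]=-10.000 → step 20: x=-0.425, v=-2.139, θ₁=0.344, ω₁=2.417, θ₂=0.295, ω₂=1.010
apply F[20]=-10.000 → step 21: x=-0.469, v=-2.247, θ₁=0.394, ω₁=2.609, θ₂=0.315, ω₂=1.002
apply F[21]=-9.370 → step 22: x=-0.515, v=-2.345, θ₁=0.448, ω₁=2.800, θ₂=0.335, ω₂=0.999
apply F[22]=+10.000 → step 23: x=-0.561, v=-2.252, θ₁=0.504, ω₁=2.814, θ₂=0.355, ω₂=0.956
apply F[23]=+10.000 → step 24: x=-0.605, v=-2.161, θ₁=0.561, ω₁=2.842, θ₂=0.373, ω₂=0.902
apply F[24]=+10.000 → step 25: x=-0.647, v=-2.070, θ₁=0.618, ω₁=2.886, θ₂=0.391, ω₂=0.842
apply F[25]=+10.000 → step 26: x=-0.688, v=-1.978, θ₁=0.676, ω₁=2.943, θ₂=0.407, ω₂=0.777
apply F[26]=+10.000 → step 27: x=-0.726, v=-1.885, θ₁=0.736, ω₁=3.013, θ₂=0.422, ω₂=0.714
apply F[27]=+10.000 → step 28: x=-0.763, v=-1.790, θ₁=0.797, ω₁=3.095, θ₂=0.436, ω₂=0.657
apply F[28]=+10.000 → step 29: x=-0.798, v=-1.693, θ₁=0.860, ω₁=3.188, θ₂=0.448, ω₂=0.612
apply F[29]=+10.000 → step 30: x=-0.831, v=-1.593, θ₁=0.925, ω₁=3.291, θ₂=0.460, ω₂=0.588
apply F[30]=+10.000 → step 31: x=-0.862, v=-1.489, θ₁=0.992, ω₁=3.403, θ₂=0.472, ω₂=0.592
apply F[31]=+10.000 → step 32: x=-0.890, v=-1.380, θ₁=1.061, ω₁=3.524, θ₂=0.484, ω₂=0.633
apply F[32]=+10.000 → step 33: x=-0.917, v=-1.266, θ₁=1.133, ω₁=3.653, θ₂=0.498, ω₂=0.721
apply F[33]=+10.000 → step 34: x=-0.941, v=-1.146, θ₁=1.207, ω₁=3.790, θ₂=0.513, ω₂=0.866
apply F[34]=+10.000 → step 35: x=-0.963, v=-1.020, θ₁=1.284, ω₁=3.935, θ₂=0.533, ω₂=1.077
apply F[35]=+10.000 → step 36: x=-0.982, v=-0.887, θ₁=1.364, ω₁=4.087, θ₂=0.557, ω₂=1.367
apply F[36]=+10.000 → step 37: x=-0.998, v=-0.746, θ₁=1.448, ω₁=4.246, θ₂=0.588, ω₂=1.745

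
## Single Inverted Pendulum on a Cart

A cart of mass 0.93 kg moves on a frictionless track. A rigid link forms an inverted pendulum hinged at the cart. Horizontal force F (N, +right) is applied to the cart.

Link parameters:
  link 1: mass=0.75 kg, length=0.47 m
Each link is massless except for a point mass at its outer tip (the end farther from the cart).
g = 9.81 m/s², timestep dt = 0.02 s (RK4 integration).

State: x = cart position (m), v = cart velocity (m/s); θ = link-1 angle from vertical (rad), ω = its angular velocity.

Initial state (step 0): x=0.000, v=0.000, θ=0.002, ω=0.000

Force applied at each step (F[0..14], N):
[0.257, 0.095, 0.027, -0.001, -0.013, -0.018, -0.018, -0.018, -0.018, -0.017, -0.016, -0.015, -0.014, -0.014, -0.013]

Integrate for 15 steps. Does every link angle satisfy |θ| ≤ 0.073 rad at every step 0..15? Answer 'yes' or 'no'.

Answer: yes

Derivation:
apply F[0]=+0.257 → step 1: x=0.000, v=0.005, θ=0.002, ω=-0.010
apply F[1]=+0.095 → step 2: x=0.000, v=0.007, θ=0.002, ω=-0.013
apply F[2]=+0.027 → step 3: x=0.000, v=0.007, θ=0.001, ω=-0.013
apply F[3]=-0.001 → step 4: x=0.000, v=0.007, θ=0.001, ω=-0.012
apply F[4]=-0.013 → step 5: x=0.001, v=0.007, θ=0.001, ω=-0.011
apply F[5]=-0.018 → step 6: x=0.001, v=0.006, θ=0.001, ω=-0.010
apply F[6]=-0.018 → step 7: x=0.001, v=0.006, θ=0.001, ω=-0.008
apply F[7]=-0.018 → step 8: x=0.001, v=0.005, θ=0.000, ω=-0.007
apply F[8]=-0.018 → step 9: x=0.001, v=0.005, θ=0.000, ω=-0.006
apply F[9]=-0.017 → step 10: x=0.001, v=0.004, θ=0.000, ω=-0.005
apply F[10]=-0.016 → step 11: x=0.001, v=0.004, θ=0.000, ω=-0.004
apply F[11]=-0.015 → step 12: x=0.001, v=0.004, θ=-0.000, ω=-0.004
apply F[12]=-0.014 → step 13: x=0.001, v=0.003, θ=-0.000, ω=-0.003
apply F[13]=-0.014 → step 14: x=0.001, v=0.003, θ=-0.000, ω=-0.003
apply F[14]=-0.013 → step 15: x=0.002, v=0.003, θ=-0.000, ω=-0.002
Max |angle| over trajectory = 0.002 rad; bound = 0.073 → within bound.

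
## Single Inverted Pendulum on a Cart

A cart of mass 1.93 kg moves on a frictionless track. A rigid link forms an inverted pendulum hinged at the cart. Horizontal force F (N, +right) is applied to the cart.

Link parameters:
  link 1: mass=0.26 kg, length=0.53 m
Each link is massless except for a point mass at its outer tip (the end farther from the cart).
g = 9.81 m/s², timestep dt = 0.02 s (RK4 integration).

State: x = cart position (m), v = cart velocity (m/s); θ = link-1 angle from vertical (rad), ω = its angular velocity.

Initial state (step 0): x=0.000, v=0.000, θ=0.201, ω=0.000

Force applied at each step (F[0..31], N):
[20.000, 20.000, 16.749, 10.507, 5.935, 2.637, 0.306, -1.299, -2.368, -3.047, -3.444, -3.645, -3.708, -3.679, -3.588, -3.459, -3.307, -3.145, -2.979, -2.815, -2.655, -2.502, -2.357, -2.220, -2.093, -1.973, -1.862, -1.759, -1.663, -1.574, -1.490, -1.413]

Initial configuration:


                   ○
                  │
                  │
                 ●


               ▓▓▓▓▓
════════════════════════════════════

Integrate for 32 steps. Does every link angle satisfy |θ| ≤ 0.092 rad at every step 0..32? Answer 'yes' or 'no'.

Answer: no

Derivation:
apply F[0]=+20.000 → step 1: x=0.002, v=0.201, θ=0.198, ω=-0.298
apply F[1]=+20.000 → step 2: x=0.008, v=0.402, θ=0.189, ω=-0.600
apply F[2]=+16.749 → step 3: x=0.018, v=0.571, θ=0.175, ω=-0.845
apply F[3]=+10.507 → step 4: x=0.030, v=0.675, θ=0.156, ω=-0.978
apply F[4]=+5.935 → step 5: x=0.044, v=0.733, θ=0.136, ω=-1.032
apply F[5]=+2.637 → step 6: x=0.059, v=0.757, θ=0.116, ω=-1.030
apply F[6]=+0.306 → step 7: x=0.074, v=0.757, θ=0.096, ω=-0.992
apply F[7]=-1.299 → step 8: x=0.089, v=0.742, θ=0.076, ω=-0.931
apply F[8]=-2.368 → step 9: x=0.104, v=0.716, θ=0.058, ω=-0.857
apply F[9]=-3.047 → step 10: x=0.118, v=0.683, θ=0.042, ω=-0.777
apply F[10]=-3.444 → step 11: x=0.131, v=0.646, θ=0.027, ω=-0.695
apply F[11]=-3.645 → step 12: x=0.144, v=0.608, θ=0.014, ω=-0.615
apply F[12]=-3.708 → step 13: x=0.155, v=0.569, θ=0.003, ω=-0.539
apply F[13]=-3.679 → step 14: x=0.166, v=0.531, θ=-0.007, ω=-0.468
apply F[14]=-3.588 → step 15: x=0.177, v=0.494, θ=-0.016, ω=-0.403
apply F[15]=-3.459 → step 16: x=0.186, v=0.459, θ=-0.023, ω=-0.343
apply F[16]=-3.307 → step 17: x=0.195, v=0.425, θ=-0.030, ω=-0.290
apply F[17]=-3.145 → step 18: x=0.203, v=0.394, θ=-0.035, ω=-0.242
apply F[18]=-2.979 → step 19: x=0.211, v=0.364, θ=-0.040, ω=-0.200
apply F[19]=-2.815 → step 20: x=0.218, v=0.336, θ=-0.043, ω=-0.162
apply F[20]=-2.655 → step 21: x=0.224, v=0.309, θ=-0.046, ω=-0.129
apply F[21]=-2.502 → step 22: x=0.230, v=0.285, θ=-0.048, ω=-0.100
apply F[22]=-2.357 → step 23: x=0.236, v=0.262, θ=-0.050, ω=-0.075
apply F[23]=-2.220 → step 24: x=0.241, v=0.240, θ=-0.051, ω=-0.053
apply F[24]=-2.093 → step 25: x=0.245, v=0.220, θ=-0.052, ω=-0.033
apply F[25]=-1.973 → step 26: x=0.250, v=0.201, θ=-0.053, ω=-0.017
apply F[26]=-1.862 → step 27: x=0.253, v=0.183, θ=-0.053, ω=-0.003
apply F[27]=-1.759 → step 28: x=0.257, v=0.166, θ=-0.053, ω=0.009
apply F[28]=-1.663 → step 29: x=0.260, v=0.150, θ=-0.053, ω=0.020
apply F[29]=-1.574 → step 30: x=0.263, v=0.135, θ=-0.052, ω=0.028
apply F[30]=-1.490 → step 31: x=0.265, v=0.121, θ=-0.051, ω=0.036
apply F[31]=-1.413 → step 32: x=0.268, v=0.108, θ=-0.051, ω=0.042
Max |angle| over trajectory = 0.201 rad; bound = 0.092 → exceeded.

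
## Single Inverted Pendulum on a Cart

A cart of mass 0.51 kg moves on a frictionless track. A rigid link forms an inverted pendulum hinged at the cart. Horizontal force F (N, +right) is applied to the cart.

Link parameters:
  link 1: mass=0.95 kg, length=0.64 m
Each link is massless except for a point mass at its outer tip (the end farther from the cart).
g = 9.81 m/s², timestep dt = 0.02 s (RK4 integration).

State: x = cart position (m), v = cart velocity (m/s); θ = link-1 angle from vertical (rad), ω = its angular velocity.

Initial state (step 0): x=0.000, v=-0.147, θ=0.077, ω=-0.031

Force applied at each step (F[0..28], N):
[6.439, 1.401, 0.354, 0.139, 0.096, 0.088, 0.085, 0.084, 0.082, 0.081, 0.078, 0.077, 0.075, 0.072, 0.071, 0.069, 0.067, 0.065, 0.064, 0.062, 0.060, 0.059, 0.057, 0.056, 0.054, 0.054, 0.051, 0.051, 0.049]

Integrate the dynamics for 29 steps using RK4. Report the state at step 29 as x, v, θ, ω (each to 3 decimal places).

apply F[0]=+6.439 → step 1: x=-0.001, v=0.076, θ=0.073, ω=-0.355
apply F[1]=+1.401 → step 2: x=0.001, v=0.105, θ=0.066, ω=-0.380
apply F[2]=+0.354 → step 3: x=0.003, v=0.097, θ=0.059, ω=-0.347
apply F[3]=+0.139 → step 4: x=0.005, v=0.082, θ=0.052, ω=-0.308
apply F[4]=+0.096 → step 5: x=0.006, v=0.068, θ=0.046, ω=-0.271
apply F[5]=+0.088 → step 6: x=0.008, v=0.056, θ=0.041, ω=-0.238
apply F[6]=+0.085 → step 7: x=0.009, v=0.045, θ=0.037, ω=-0.210
apply F[7]=+0.084 → step 8: x=0.009, v=0.036, θ=0.033, ω=-0.184
apply F[8]=+0.082 → step 9: x=0.010, v=0.028, θ=0.029, ω=-0.162
apply F[9]=+0.081 → step 10: x=0.011, v=0.021, θ=0.026, ω=-0.143
apply F[10]=+0.078 → step 11: x=0.011, v=0.015, θ=0.024, ω=-0.126
apply F[11]=+0.077 → step 12: x=0.011, v=0.010, θ=0.021, ω=-0.111
apply F[12]=+0.075 → step 13: x=0.011, v=0.005, θ=0.019, ω=-0.098
apply F[13]=+0.072 → step 14: x=0.011, v=0.002, θ=0.017, ω=-0.087
apply F[14]=+0.071 → step 15: x=0.011, v=-0.002, θ=0.016, ω=-0.077
apply F[15]=+0.069 → step 16: x=0.011, v=-0.004, θ=0.014, ω=-0.068
apply F[16]=+0.067 → step 17: x=0.011, v=-0.007, θ=0.013, ω=-0.060
apply F[17]=+0.065 → step 18: x=0.011, v=-0.009, θ=0.012, ω=-0.053
apply F[18]=+0.064 → step 19: x=0.011, v=-0.010, θ=0.011, ω=-0.047
apply F[19]=+0.062 → step 20: x=0.011, v=-0.012, θ=0.010, ω=-0.042
apply F[20]=+0.060 → step 21: x=0.010, v=-0.013, θ=0.009, ω=-0.037
apply F[21]=+0.059 → step 22: x=0.010, v=-0.014, θ=0.008, ω=-0.033
apply F[22]=+0.057 → step 23: x=0.010, v=-0.014, θ=0.008, ω=-0.030
apply F[23]=+0.056 → step 24: x=0.010, v=-0.015, θ=0.007, ω=-0.026
apply F[24]=+0.054 → step 25: x=0.009, v=-0.015, θ=0.007, ω=-0.024
apply F[25]=+0.054 → step 26: x=0.009, v=-0.016, θ=0.006, ω=-0.021
apply F[26]=+0.051 → step 27: x=0.009, v=-0.016, θ=0.006, ω=-0.019
apply F[27]=+0.051 → step 28: x=0.008, v=-0.016, θ=0.006, ω=-0.017
apply F[28]=+0.049 → step 29: x=0.008, v=-0.016, θ=0.005, ω=-0.015

Answer: x=0.008, v=-0.016, θ=0.005, ω=-0.015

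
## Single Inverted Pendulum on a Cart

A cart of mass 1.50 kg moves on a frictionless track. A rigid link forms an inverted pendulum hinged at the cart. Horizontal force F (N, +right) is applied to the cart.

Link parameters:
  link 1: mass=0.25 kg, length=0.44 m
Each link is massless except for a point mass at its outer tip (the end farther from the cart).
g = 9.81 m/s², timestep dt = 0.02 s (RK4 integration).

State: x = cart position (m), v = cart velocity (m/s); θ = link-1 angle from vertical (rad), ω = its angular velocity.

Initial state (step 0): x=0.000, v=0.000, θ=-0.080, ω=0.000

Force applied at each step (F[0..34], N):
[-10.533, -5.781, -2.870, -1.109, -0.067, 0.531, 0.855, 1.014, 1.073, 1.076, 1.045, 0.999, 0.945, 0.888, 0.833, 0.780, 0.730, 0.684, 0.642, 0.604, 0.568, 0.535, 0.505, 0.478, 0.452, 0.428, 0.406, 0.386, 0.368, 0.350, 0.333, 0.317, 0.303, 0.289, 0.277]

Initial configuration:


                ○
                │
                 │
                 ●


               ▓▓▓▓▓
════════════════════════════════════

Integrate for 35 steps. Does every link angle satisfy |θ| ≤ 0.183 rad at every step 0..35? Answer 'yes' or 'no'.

Answer: yes

Derivation:
apply F[0]=-10.533 → step 1: x=-0.001, v=-0.138, θ=-0.077, ω=0.277
apply F[1]=-5.781 → step 2: x=-0.005, v=-0.212, θ=-0.070, ω=0.413
apply F[2]=-2.870 → step 3: x=-0.009, v=-0.248, θ=-0.062, ω=0.465
apply F[3]=-1.109 → step 4: x=-0.015, v=-0.261, θ=-0.052, ω=0.469
apply F[4]=-0.067 → step 5: x=-0.020, v=-0.261, θ=-0.043, ω=0.447
apply F[5]=+0.531 → step 6: x=-0.025, v=-0.252, θ=-0.035, ω=0.411
apply F[6]=+0.855 → step 7: x=-0.030, v=-0.240, θ=-0.027, ω=0.369
apply F[7]=+1.014 → step 8: x=-0.035, v=-0.226, θ=-0.020, ω=0.326
apply F[8]=+1.073 → step 9: x=-0.039, v=-0.211, θ=-0.014, ω=0.285
apply F[9]=+1.076 → step 10: x=-0.043, v=-0.196, θ=-0.008, ω=0.247
apply F[10]=+1.045 → step 11: x=-0.047, v=-0.182, θ=-0.004, ω=0.212
apply F[11]=+0.999 → step 12: x=-0.050, v=-0.169, θ=0.000, ω=0.181
apply F[12]=+0.945 → step 13: x=-0.053, v=-0.156, θ=0.003, ω=0.153
apply F[13]=+0.888 → step 14: x=-0.056, v=-0.144, θ=0.006, ω=0.128
apply F[14]=+0.833 → step 15: x=-0.059, v=-0.134, θ=0.009, ω=0.107
apply F[15]=+0.780 → step 16: x=-0.062, v=-0.124, θ=0.011, ω=0.089
apply F[16]=+0.730 → step 17: x=-0.064, v=-0.114, θ=0.012, ω=0.072
apply F[17]=+0.684 → step 18: x=-0.066, v=-0.105, θ=0.013, ω=0.058
apply F[18]=+0.642 → step 19: x=-0.068, v=-0.097, θ=0.015, ω=0.046
apply F[19]=+0.604 → step 20: x=-0.070, v=-0.090, θ=0.015, ω=0.036
apply F[20]=+0.568 → step 21: x=-0.072, v=-0.083, θ=0.016, ω=0.027
apply F[21]=+0.535 → step 22: x=-0.074, v=-0.076, θ=0.016, ω=0.019
apply F[22]=+0.505 → step 23: x=-0.075, v=-0.070, θ=0.017, ω=0.012
apply F[23]=+0.478 → step 24: x=-0.076, v=-0.064, θ=0.017, ω=0.006
apply F[24]=+0.452 → step 25: x=-0.078, v=-0.059, θ=0.017, ω=0.002
apply F[25]=+0.428 → step 26: x=-0.079, v=-0.053, θ=0.017, ω=-0.003
apply F[26]=+0.406 → step 27: x=-0.080, v=-0.049, θ=0.017, ω=-0.006
apply F[27]=+0.386 → step 28: x=-0.081, v=-0.044, θ=0.017, ω=-0.009
apply F[28]=+0.368 → step 29: x=-0.082, v=-0.040, θ=0.017, ω=-0.012
apply F[29]=+0.350 → step 30: x=-0.082, v=-0.036, θ=0.016, ω=-0.014
apply F[30]=+0.333 → step 31: x=-0.083, v=-0.032, θ=0.016, ω=-0.015
apply F[31]=+0.317 → step 32: x=-0.084, v=-0.028, θ=0.016, ω=-0.017
apply F[32]=+0.303 → step 33: x=-0.084, v=-0.024, θ=0.015, ω=-0.018
apply F[33]=+0.289 → step 34: x=-0.085, v=-0.021, θ=0.015, ω=-0.019
apply F[34]=+0.277 → step 35: x=-0.085, v=-0.018, θ=0.015, ω=-0.019
Max |angle| over trajectory = 0.080 rad; bound = 0.183 → within bound.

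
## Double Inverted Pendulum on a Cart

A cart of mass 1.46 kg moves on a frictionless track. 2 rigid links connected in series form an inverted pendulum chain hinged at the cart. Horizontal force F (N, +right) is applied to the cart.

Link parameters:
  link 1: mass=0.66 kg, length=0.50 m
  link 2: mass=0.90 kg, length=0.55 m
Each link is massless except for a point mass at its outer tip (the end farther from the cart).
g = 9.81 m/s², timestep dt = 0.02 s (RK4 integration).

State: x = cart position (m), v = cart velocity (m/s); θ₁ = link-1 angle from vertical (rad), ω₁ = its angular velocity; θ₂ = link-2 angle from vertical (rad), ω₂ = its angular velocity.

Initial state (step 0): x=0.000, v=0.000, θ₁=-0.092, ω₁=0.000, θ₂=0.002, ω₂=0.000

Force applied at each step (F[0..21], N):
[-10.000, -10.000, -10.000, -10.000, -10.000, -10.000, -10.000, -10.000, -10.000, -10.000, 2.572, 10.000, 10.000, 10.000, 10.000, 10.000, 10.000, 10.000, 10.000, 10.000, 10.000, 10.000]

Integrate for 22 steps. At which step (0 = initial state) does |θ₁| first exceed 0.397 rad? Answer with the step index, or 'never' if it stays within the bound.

Answer: 19

Derivation:
apply F[0]=-10.000 → step 1: x=-0.001, v=-0.117, θ₁=-0.091, ω₁=0.146, θ₂=0.003, ω₂=0.082
apply F[1]=-10.000 → step 2: x=-0.005, v=-0.235, θ₁=-0.086, ω₁=0.295, θ₂=0.005, ω₂=0.162
apply F[2]=-10.000 → step 3: x=-0.011, v=-0.354, θ₁=-0.079, ω₁=0.451, θ₂=0.009, ω₂=0.240
apply F[3]=-10.000 → step 4: x=-0.019, v=-0.475, θ₁=-0.068, ω₁=0.618, θ₂=0.015, ω₂=0.313
apply F[4]=-10.000 → step 5: x=-0.030, v=-0.600, θ₁=-0.054, ω₁=0.799, θ₂=0.022, ω₂=0.380
apply F[5]=-10.000 → step 6: x=-0.043, v=-0.727, θ₁=-0.036, ω₁=1.000, θ₂=0.030, ω₂=0.439
apply F[6]=-10.000 → step 7: x=-0.059, v=-0.859, θ₁=-0.014, ω₁=1.224, θ₂=0.039, ω₂=0.486
apply F[7]=-10.000 → step 8: x=-0.077, v=-0.996, θ₁=0.013, ω₁=1.476, θ₂=0.049, ω₂=0.520
apply F[8]=-10.000 → step 9: x=-0.099, v=-1.138, θ₁=0.045, ω₁=1.760, θ₂=0.060, ω₂=0.538
apply F[9]=-10.000 → step 10: x=-0.123, v=-1.285, θ₁=0.084, ω₁=2.078, θ₂=0.071, ω₂=0.539
apply F[10]=+2.572 → step 11: x=-0.148, v=-1.267, θ₁=0.125, ω₁=2.094, θ₂=0.081, ω₂=0.521
apply F[11]=+10.000 → step 12: x=-0.173, v=-1.156, θ₁=0.166, ω₁=1.958, θ₂=0.091, ω₂=0.478
apply F[12]=+10.000 → step 13: x=-0.195, v=-1.053, θ₁=0.204, ω₁=1.869, θ₂=0.100, ω₂=0.412
apply F[13]=+10.000 → step 14: x=-0.215, v=-0.957, θ₁=0.241, ω₁=1.824, θ₂=0.108, ω₂=0.324
apply F[14]=+10.000 → step 15: x=-0.233, v=-0.867, θ₁=0.277, ω₁=1.821, θ₂=0.113, ω₂=0.213
apply F[15]=+10.000 → step 16: x=-0.249, v=-0.784, θ₁=0.314, ω₁=1.857, θ₂=0.116, ω₂=0.082
apply F[16]=+10.000 → step 17: x=-0.264, v=-0.704, θ₁=0.352, ω₁=1.930, θ₂=0.116, ω₂=-0.071
apply F[17]=+10.000 → step 18: x=-0.278, v=-0.628, θ₁=0.391, ω₁=2.035, θ₂=0.113, ω₂=-0.242
apply F[18]=+10.000 → step 19: x=-0.289, v=-0.554, θ₁=0.433, ω₁=2.170, θ₂=0.107, ω₂=-0.429
apply F[19]=+10.000 → step 20: x=-0.300, v=-0.480, θ₁=0.478, ω₁=2.328, θ₂=0.096, ω₂=-0.629
apply F[20]=+10.000 → step 21: x=-0.309, v=-0.405, θ₁=0.527, ω₁=2.503, θ₂=0.081, ω₂=-0.837
apply F[21]=+10.000 → step 22: x=-0.316, v=-0.327, θ₁=0.579, ω₁=2.688, θ₂=0.062, ω₂=-1.045
|θ₁| = 0.433 > 0.397 first at step 19.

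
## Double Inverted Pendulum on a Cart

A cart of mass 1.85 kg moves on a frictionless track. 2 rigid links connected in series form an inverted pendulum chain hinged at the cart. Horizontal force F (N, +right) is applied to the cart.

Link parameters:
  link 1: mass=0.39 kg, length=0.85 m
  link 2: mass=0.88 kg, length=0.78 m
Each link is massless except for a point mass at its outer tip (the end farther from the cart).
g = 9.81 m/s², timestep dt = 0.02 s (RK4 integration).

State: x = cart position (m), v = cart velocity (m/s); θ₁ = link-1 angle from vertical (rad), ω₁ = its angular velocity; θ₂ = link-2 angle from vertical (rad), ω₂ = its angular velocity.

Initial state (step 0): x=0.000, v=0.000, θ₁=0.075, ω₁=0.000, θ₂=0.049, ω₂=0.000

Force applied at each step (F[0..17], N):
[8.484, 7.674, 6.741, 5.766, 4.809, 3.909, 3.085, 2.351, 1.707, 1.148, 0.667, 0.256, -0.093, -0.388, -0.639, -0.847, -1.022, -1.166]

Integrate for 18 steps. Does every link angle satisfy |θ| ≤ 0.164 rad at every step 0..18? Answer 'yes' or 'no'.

Answer: yes

Derivation:
apply F[0]=+8.484 → step 1: x=0.001, v=0.081, θ₁=0.074, ω₁=-0.064, θ₂=0.049, ω₂=-0.022
apply F[1]=+7.674 → step 2: x=0.003, v=0.154, θ₁=0.073, ω₁=-0.120, θ₂=0.048, ω₂=-0.043
apply F[2]=+6.741 → step 3: x=0.007, v=0.217, θ₁=0.070, ω₁=-0.165, θ₂=0.047, ω₂=-0.062
apply F[3]=+5.766 → step 4: x=0.012, v=0.270, θ₁=0.066, ω₁=-0.200, θ₂=0.046, ω₂=-0.080
apply F[4]=+4.809 → step 5: x=0.018, v=0.314, θ₁=0.062, ω₁=-0.226, θ₂=0.044, ω₂=-0.096
apply F[5]=+3.909 → step 6: x=0.024, v=0.348, θ₁=0.057, ω₁=-0.244, θ₂=0.042, ω₂=-0.110
apply F[6]=+3.085 → step 7: x=0.031, v=0.374, θ₁=0.052, ω₁=-0.255, θ₂=0.040, ω₂=-0.121
apply F[7]=+2.351 → step 8: x=0.039, v=0.393, θ₁=0.047, ω₁=-0.260, θ₂=0.037, ω₂=-0.130
apply F[8]=+1.707 → step 9: x=0.047, v=0.405, θ₁=0.042, ω₁=-0.260, θ₂=0.034, ω₂=-0.137
apply F[9]=+1.148 → step 10: x=0.055, v=0.412, θ₁=0.037, ω₁=-0.256, θ₂=0.032, ω₂=-0.142
apply F[10]=+0.667 → step 11: x=0.064, v=0.415, θ₁=0.032, ω₁=-0.249, θ₂=0.029, ω₂=-0.146
apply F[11]=+0.256 → step 12: x=0.072, v=0.414, θ₁=0.027, ω₁=-0.240, θ₂=0.026, ω₂=-0.147
apply F[12]=-0.093 → step 13: x=0.080, v=0.410, θ₁=0.022, ω₁=-0.229, θ₂=0.023, ω₂=-0.147
apply F[13]=-0.388 → step 14: x=0.088, v=0.403, θ₁=0.018, ω₁=-0.217, θ₂=0.020, ω₂=-0.146
apply F[14]=-0.639 → step 15: x=0.096, v=0.394, θ₁=0.013, ω₁=-0.205, θ₂=0.017, ω₂=-0.143
apply F[15]=-0.847 → step 16: x=0.104, v=0.383, θ₁=0.009, ω₁=-0.192, θ₂=0.014, ω₂=-0.140
apply F[16]=-1.022 → step 17: x=0.111, v=0.371, θ₁=0.006, ω₁=-0.179, θ₂=0.011, ω₂=-0.136
apply F[17]=-1.166 → step 18: x=0.119, v=0.358, θ₁=0.002, ω₁=-0.165, θ₂=0.009, ω₂=-0.131
Max |angle| over trajectory = 0.075 rad; bound = 0.164 → within bound.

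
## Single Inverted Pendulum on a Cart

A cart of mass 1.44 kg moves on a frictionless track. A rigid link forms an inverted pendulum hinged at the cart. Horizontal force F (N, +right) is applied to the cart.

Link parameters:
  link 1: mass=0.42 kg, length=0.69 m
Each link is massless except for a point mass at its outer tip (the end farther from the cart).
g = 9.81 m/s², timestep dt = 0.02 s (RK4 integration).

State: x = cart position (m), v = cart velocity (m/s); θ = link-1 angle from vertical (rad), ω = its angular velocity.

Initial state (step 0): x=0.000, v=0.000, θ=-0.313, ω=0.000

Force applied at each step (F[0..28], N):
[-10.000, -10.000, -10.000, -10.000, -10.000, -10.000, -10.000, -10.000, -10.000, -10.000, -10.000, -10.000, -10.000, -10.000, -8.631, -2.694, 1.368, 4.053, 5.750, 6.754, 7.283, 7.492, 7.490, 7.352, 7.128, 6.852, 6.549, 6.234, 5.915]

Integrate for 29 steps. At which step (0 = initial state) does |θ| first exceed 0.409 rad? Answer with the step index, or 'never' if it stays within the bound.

apply F[0]=-10.000 → step 1: x=-0.001, v=-0.119, θ=-0.312, ω=0.076
apply F[1]=-10.000 → step 2: x=-0.005, v=-0.238, θ=-0.310, ω=0.153
apply F[2]=-10.000 → step 3: x=-0.011, v=-0.357, θ=-0.306, ω=0.232
apply F[3]=-10.000 → step 4: x=-0.019, v=-0.477, θ=-0.301, ω=0.312
apply F[4]=-10.000 → step 5: x=-0.030, v=-0.597, θ=-0.294, ω=0.395
apply F[5]=-10.000 → step 6: x=-0.043, v=-0.717, θ=-0.285, ω=0.482
apply F[6]=-10.000 → step 7: x=-0.058, v=-0.838, θ=-0.274, ω=0.572
apply F[7]=-10.000 → step 8: x=-0.076, v=-0.961, θ=-0.262, ω=0.667
apply F[8]=-10.000 → step 9: x=-0.097, v=-1.084, θ=-0.248, ω=0.768
apply F[9]=-10.000 → step 10: x=-0.120, v=-1.208, θ=-0.231, ω=0.876
apply F[10]=-10.000 → step 11: x=-0.145, v=-1.334, θ=-0.212, ω=0.991
apply F[11]=-10.000 → step 12: x=-0.173, v=-1.461, θ=-0.191, ω=1.114
apply F[12]=-10.000 → step 13: x=-0.204, v=-1.589, θ=-0.168, ω=1.247
apply F[13]=-10.000 → step 14: x=-0.237, v=-1.720, θ=-0.141, ω=1.390
apply F[14]=-8.631 → step 15: x=-0.272, v=-1.833, θ=-0.112, ω=1.516
apply F[15]=-2.694 → step 16: x=-0.309, v=-1.866, θ=-0.082, ω=1.536
apply F[16]=+1.368 → step 17: x=-0.346, v=-1.843, θ=-0.052, ω=1.485
apply F[17]=+4.053 → step 18: x=-0.383, v=-1.785, θ=-0.023, ω=1.390
apply F[18]=+5.750 → step 19: x=-0.418, v=-1.705, θ=0.004, ω=1.271
apply F[19]=+6.754 → step 20: x=-0.451, v=-1.612, θ=0.028, ω=1.141
apply F[20]=+7.283 → step 21: x=-0.482, v=-1.513, θ=0.049, ω=1.008
apply F[21]=+7.492 → step 22: x=-0.511, v=-1.412, θ=0.068, ω=0.879
apply F[22]=+7.490 → step 23: x=-0.538, v=-1.312, θ=0.084, ω=0.757
apply F[23]=+7.352 → step 24: x=-0.564, v=-1.216, θ=0.098, ω=0.643
apply F[24]=+7.128 → step 25: x=-0.587, v=-1.123, θ=0.110, ω=0.539
apply F[25]=+6.852 → step 26: x=-0.609, v=-1.034, θ=0.120, ω=0.444
apply F[26]=+6.549 → step 27: x=-0.629, v=-0.951, θ=0.128, ω=0.359
apply F[27]=+6.234 → step 28: x=-0.647, v=-0.872, θ=0.134, ω=0.283
apply F[28]=+5.915 → step 29: x=-0.663, v=-0.798, θ=0.139, ω=0.215
max |θ| = 0.313 ≤ 0.409 over all 30 states.

Answer: never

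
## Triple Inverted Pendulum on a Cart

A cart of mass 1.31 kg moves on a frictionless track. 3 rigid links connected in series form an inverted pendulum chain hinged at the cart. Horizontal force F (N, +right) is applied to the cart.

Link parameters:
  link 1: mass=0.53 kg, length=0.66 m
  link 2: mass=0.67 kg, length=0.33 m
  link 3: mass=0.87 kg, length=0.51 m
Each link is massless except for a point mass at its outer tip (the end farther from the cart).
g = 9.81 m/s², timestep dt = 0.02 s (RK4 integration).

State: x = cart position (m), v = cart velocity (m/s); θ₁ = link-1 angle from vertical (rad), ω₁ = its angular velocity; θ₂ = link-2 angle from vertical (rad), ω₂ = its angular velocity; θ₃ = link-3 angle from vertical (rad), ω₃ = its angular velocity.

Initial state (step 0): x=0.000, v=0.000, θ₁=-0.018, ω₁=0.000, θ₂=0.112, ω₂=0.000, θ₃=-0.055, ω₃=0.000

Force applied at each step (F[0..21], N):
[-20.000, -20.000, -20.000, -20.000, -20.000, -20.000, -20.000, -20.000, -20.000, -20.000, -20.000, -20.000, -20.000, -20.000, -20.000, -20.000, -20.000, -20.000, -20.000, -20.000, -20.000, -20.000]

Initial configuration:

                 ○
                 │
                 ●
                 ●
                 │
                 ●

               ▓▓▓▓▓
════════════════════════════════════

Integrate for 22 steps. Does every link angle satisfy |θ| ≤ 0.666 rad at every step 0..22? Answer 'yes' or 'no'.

Answer: no

Derivation:
apply F[0]=-20.000 → step 1: x=-0.003, v=-0.300, θ₁=-0.015, ω₁=0.345, θ₂=0.116, ω₂=0.406, θ₃=-0.056, ω₃=-0.139
apply F[1]=-20.000 → step 2: x=-0.012, v=-0.603, θ₁=-0.004, ω₁=0.700, θ₂=0.128, ω₂=0.804, θ₃=-0.061, ω₃=-0.279
apply F[2]=-20.000 → step 3: x=-0.027, v=-0.909, θ₁=0.014, ω₁=1.072, θ₂=0.148, ω₂=1.185, θ₃=-0.068, ω₃=-0.423
apply F[3]=-20.000 → step 4: x=-0.048, v=-1.220, θ₁=0.039, ω₁=1.471, θ₂=0.175, ω₂=1.531, θ₃=-0.077, ω₃=-0.563
apply F[4]=-20.000 → step 5: x=-0.076, v=-1.535, θ₁=0.073, ω₁=1.901, θ₂=0.209, ω₂=1.816, θ₃=-0.090, ω₃=-0.689
apply F[5]=-20.000 → step 6: x=-0.110, v=-1.851, θ₁=0.115, ω₁=2.367, θ₂=0.247, ω₂=2.010, θ₃=-0.105, ω₃=-0.782
apply F[6]=-20.000 → step 7: x=-0.150, v=-2.164, θ₁=0.167, ω₁=2.864, θ₂=0.289, ω₂=2.086, θ₃=-0.121, ω₃=-0.820
apply F[7]=-20.000 → step 8: x=-0.196, v=-2.464, θ₁=0.230, ω₁=3.379, θ₂=0.330, ω₂=2.030, θ₃=-0.137, ω₃=-0.779
apply F[8]=-20.000 → step 9: x=-0.248, v=-2.743, θ₁=0.303, ω₁=3.888, θ₂=0.369, ω₂=1.857, θ₃=-0.151, ω₃=-0.638
apply F[9]=-20.000 → step 10: x=-0.306, v=-2.989, θ₁=0.385, ω₁=4.359, θ₂=0.404, ω₂=1.613, θ₃=-0.162, ω₃=-0.390
apply F[10]=-20.000 → step 11: x=-0.368, v=-3.194, θ₁=0.476, ω₁=4.758, θ₂=0.434, ω₂=1.379, θ₃=-0.166, ω₃=-0.039
apply F[11]=-20.000 → step 12: x=-0.433, v=-3.355, θ₁=0.575, ω₁=5.060, θ₂=0.460, ω₂=1.242, θ₃=-0.163, ω₃=0.392
apply F[12]=-20.000 → step 13: x=-0.502, v=-3.475, θ₁=0.678, ω₁=5.261, θ₂=0.484, ω₂=1.265, θ₃=-0.150, ω₃=0.868
apply F[13]=-20.000 → step 14: x=-0.572, v=-3.563, θ₁=0.785, ω₁=5.371, θ₂=0.511, ω₂=1.472, θ₃=-0.128, ω₃=1.360
apply F[14]=-20.000 → step 15: x=-0.644, v=-3.627, θ₁=0.893, ω₁=5.412, θ₂=0.544, ω₂=1.848, θ₃=-0.096, ω₃=1.850
apply F[15]=-20.000 → step 16: x=-0.717, v=-3.672, θ₁=1.001, ω₁=5.399, θ₂=0.586, ω₂=2.359, θ₃=-0.054, ω₃=2.333
apply F[16]=-20.000 → step 17: x=-0.791, v=-3.703, θ₁=1.108, ω₁=5.342, θ₂=0.639, ω₂=2.966, θ₃=-0.003, ω₃=2.816
apply F[17]=-20.000 → step 18: x=-0.865, v=-3.720, θ₁=1.214, ω₁=5.245, θ₂=0.705, ω₂=3.630, θ₃=0.059, ω₃=3.312
apply F[18]=-20.000 → step 19: x=-0.939, v=-3.724, θ₁=1.318, ω₁=5.109, θ₂=0.785, ω₂=4.314, θ₃=0.130, ω₃=3.835
apply F[19]=-20.000 → step 20: x=-1.014, v=-3.713, θ₁=1.418, ω₁=4.933, θ₂=0.878, ω₂=4.978, θ₃=0.212, ω₃=4.404
apply F[20]=-20.000 → step 21: x=-1.088, v=-3.687, θ₁=1.515, ω₁=4.717, θ₂=0.983, ω₂=5.582, θ₃=0.307, ω₃=5.035
apply F[21]=-20.000 → step 22: x=-1.161, v=-3.644, θ₁=1.607, ω₁=4.467, θ₂=1.100, ω₂=6.082, θ₃=0.414, ω₃=5.744
Max |angle| over trajectory = 1.607 rad; bound = 0.666 → exceeded.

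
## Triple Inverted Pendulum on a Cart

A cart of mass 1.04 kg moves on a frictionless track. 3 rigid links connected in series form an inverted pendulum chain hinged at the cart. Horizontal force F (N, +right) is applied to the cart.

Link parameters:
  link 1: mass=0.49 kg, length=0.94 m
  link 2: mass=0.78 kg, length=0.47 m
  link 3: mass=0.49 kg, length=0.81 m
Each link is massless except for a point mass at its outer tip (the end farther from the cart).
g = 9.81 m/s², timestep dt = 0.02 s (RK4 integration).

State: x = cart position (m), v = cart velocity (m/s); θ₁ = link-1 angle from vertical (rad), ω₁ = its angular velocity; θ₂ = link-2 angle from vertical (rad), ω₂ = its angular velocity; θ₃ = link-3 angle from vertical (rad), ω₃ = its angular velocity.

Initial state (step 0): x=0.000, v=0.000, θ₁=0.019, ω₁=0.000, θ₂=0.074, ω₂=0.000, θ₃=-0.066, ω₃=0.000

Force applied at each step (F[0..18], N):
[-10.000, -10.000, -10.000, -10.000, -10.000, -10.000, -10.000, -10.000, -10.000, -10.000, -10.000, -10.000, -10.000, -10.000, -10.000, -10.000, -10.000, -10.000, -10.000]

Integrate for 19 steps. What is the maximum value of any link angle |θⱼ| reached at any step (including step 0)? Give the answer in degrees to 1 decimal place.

Answer: 46.0°

Derivation:
apply F[0]=-10.000 → step 1: x=-0.002, v=-0.199, θ₁=0.021, ω₁=0.187, θ₂=0.075, ω₂=0.114, θ₃=-0.067, ω₃=-0.053
apply F[1]=-10.000 → step 2: x=-0.008, v=-0.398, θ₁=0.026, ω₁=0.377, θ₂=0.079, ω₂=0.225, θ₃=-0.068, ω₃=-0.106
apply F[2]=-10.000 → step 3: x=-0.018, v=-0.600, θ₁=0.036, ω₁=0.573, θ₂=0.084, ω₂=0.331, θ₃=-0.071, ω₃=-0.161
apply F[3]=-10.000 → step 4: x=-0.032, v=-0.805, θ₁=0.049, ω₁=0.778, θ₂=0.092, ω₂=0.428, θ₃=-0.075, ω₃=-0.216
apply F[4]=-10.000 → step 5: x=-0.050, v=-1.013, θ₁=0.067, ω₁=0.994, θ₂=0.101, ω₂=0.512, θ₃=-0.079, ω₃=-0.273
apply F[5]=-10.000 → step 6: x=-0.073, v=-1.225, θ₁=0.089, ω₁=1.223, θ₂=0.112, ω₂=0.582, θ₃=-0.085, ω₃=-0.329
apply F[6]=-10.000 → step 7: x=-0.099, v=-1.441, θ₁=0.116, ω₁=1.467, θ₂=0.124, ω₂=0.633, θ₃=-0.093, ω₃=-0.383
apply F[7]=-10.000 → step 8: x=-0.130, v=-1.658, θ₁=0.148, ω₁=1.723, θ₂=0.137, ω₂=0.664, θ₃=-0.101, ω₃=-0.433
apply F[8]=-10.000 → step 9: x=-0.165, v=-1.874, θ₁=0.185, ω₁=1.990, θ₂=0.151, ω₂=0.676, θ₃=-0.110, ω₃=-0.474
apply F[9]=-10.000 → step 10: x=-0.205, v=-2.086, θ₁=0.228, ω₁=2.260, θ₂=0.164, ω₂=0.673, θ₃=-0.120, ω₃=-0.504
apply F[10]=-10.000 → step 11: x=-0.249, v=-2.289, θ₁=0.276, ω₁=2.527, θ₂=0.178, ω₂=0.666, θ₃=-0.130, ω₃=-0.518
apply F[11]=-10.000 → step 12: x=-0.297, v=-2.479, θ₁=0.329, ω₁=2.779, θ₂=0.191, ω₂=0.668, θ₃=-0.140, ω₃=-0.514
apply F[12]=-10.000 → step 13: x=-0.348, v=-2.651, θ₁=0.387, ω₁=3.008, θ₂=0.204, ω₂=0.694, θ₃=-0.150, ω₃=-0.490
apply F[13]=-10.000 → step 14: x=-0.402, v=-2.803, θ₁=0.449, ω₁=3.207, θ₂=0.219, ω₂=0.759, θ₃=-0.160, ω₃=-0.449
apply F[14]=-10.000 → step 15: x=-0.460, v=-2.934, θ₁=0.515, ω₁=3.375, θ₂=0.235, ω₂=0.873, θ₃=-0.168, ω₃=-0.391
apply F[15]=-10.000 → step 16: x=-0.520, v=-3.045, θ₁=0.584, ω₁=3.512, θ₂=0.254, ω₂=1.041, θ₃=-0.175, ω₃=-0.319
apply F[16]=-10.000 → step 17: x=-0.582, v=-3.136, θ₁=0.655, ω₁=3.620, θ₂=0.277, ω₂=1.261, θ₃=-0.181, ω₃=-0.236
apply F[17]=-10.000 → step 18: x=-0.645, v=-3.211, θ₁=0.728, ω₁=3.705, θ₂=0.305, ω₂=1.531, θ₃=-0.185, ω₃=-0.143
apply F[18]=-10.000 → step 19: x=-0.710, v=-3.269, θ₁=0.803, ω₁=3.769, θ₂=0.339, ω₂=1.846, θ₃=-0.186, ω₃=-0.039
Max |angle| over trajectory = 0.803 rad = 46.0°.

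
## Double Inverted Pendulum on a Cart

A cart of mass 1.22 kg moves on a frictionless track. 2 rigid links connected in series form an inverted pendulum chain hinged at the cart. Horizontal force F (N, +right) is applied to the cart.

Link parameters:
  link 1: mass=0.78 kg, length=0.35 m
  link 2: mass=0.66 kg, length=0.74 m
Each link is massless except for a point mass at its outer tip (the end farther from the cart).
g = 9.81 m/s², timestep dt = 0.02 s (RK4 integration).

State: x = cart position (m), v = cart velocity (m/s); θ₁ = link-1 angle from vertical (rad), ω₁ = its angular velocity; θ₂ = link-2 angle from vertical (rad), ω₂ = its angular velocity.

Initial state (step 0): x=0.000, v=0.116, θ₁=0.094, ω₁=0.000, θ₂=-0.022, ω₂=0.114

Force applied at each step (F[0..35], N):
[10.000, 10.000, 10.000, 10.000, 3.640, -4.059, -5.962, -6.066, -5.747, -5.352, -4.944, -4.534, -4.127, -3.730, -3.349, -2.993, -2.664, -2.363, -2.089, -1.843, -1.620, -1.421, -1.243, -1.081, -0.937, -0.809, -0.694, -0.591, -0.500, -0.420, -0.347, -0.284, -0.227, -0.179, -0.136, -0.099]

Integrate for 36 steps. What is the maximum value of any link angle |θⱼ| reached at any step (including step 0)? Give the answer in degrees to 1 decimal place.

apply F[0]=+10.000 → step 1: x=0.004, v=0.257, θ₁=0.091, ω₁=-0.294, θ₂=-0.020, ω₂=0.056
apply F[1]=+10.000 → step 2: x=0.010, v=0.400, θ₁=0.082, ω₁=-0.599, θ₂=-0.020, ω₂=0.001
apply F[2]=+10.000 → step 3: x=0.020, v=0.546, θ₁=0.067, ω₁=-0.928, θ₂=-0.020, ω₂=-0.047
apply F[3]=+10.000 → step 4: x=0.032, v=0.697, θ₁=0.045, ω₁=-1.290, θ₂=-0.022, ω₂=-0.084
apply F[4]=+3.640 → step 5: x=0.047, v=0.750, θ₁=0.018, ω₁=-1.399, θ₂=-0.024, ω₂=-0.109
apply F[5]=-4.059 → step 6: x=0.061, v=0.683, θ₁=-0.008, ω₁=-1.190, θ₂=-0.026, ω₂=-0.123
apply F[6]=-5.962 → step 7: x=0.074, v=0.589, θ₁=-0.029, ω₁=-0.930, θ₂=-0.028, ω₂=-0.126
apply F[7]=-6.066 → step 8: x=0.085, v=0.498, θ₁=-0.045, ω₁=-0.695, θ₂=-0.031, ω₂=-0.123
apply F[8]=-5.747 → step 9: x=0.094, v=0.416, θ₁=-0.057, ω₁=-0.499, θ₂=-0.033, ω₂=-0.113
apply F[9]=-5.352 → step 10: x=0.101, v=0.343, θ₁=-0.065, ω₁=-0.337, θ₂=-0.035, ω₂=-0.100
apply F[10]=-4.944 → step 11: x=0.107, v=0.278, θ₁=-0.071, ω₁=-0.206, θ₂=-0.037, ω₂=-0.084
apply F[11]=-4.534 → step 12: x=0.112, v=0.220, θ₁=-0.074, ω₁=-0.100, θ₂=-0.039, ω₂=-0.066
apply F[12]=-4.127 → step 13: x=0.116, v=0.170, θ₁=-0.075, ω₁=-0.016, θ₂=-0.040, ω₂=-0.049
apply F[13]=-3.730 → step 14: x=0.119, v=0.127, θ₁=-0.075, ω₁=0.049, θ₂=-0.041, ω₂=-0.032
apply F[14]=-3.349 → step 15: x=0.121, v=0.089, θ₁=-0.073, ω₁=0.099, θ₂=-0.041, ω₂=-0.015
apply F[15]=-2.993 → step 16: x=0.123, v=0.057, θ₁=-0.071, ω₁=0.136, θ₂=-0.041, ω₂=0.000
apply F[16]=-2.664 → step 17: x=0.124, v=0.029, θ₁=-0.068, ω₁=0.162, θ₂=-0.041, ω₂=0.014
apply F[17]=-2.363 → step 18: x=0.124, v=0.006, θ₁=-0.065, ω₁=0.179, θ₂=-0.041, ω₂=0.026
apply F[18]=-2.089 → step 19: x=0.124, v=-0.014, θ₁=-0.061, ω₁=0.190, θ₂=-0.040, ω₂=0.037
apply F[19]=-1.843 → step 20: x=0.124, v=-0.030, θ₁=-0.057, ω₁=0.195, θ₂=-0.039, ω₂=0.047
apply F[20]=-1.620 → step 21: x=0.123, v=-0.044, θ₁=-0.053, ω₁=0.196, θ₂=-0.038, ω₂=0.055
apply F[21]=-1.421 → step 22: x=0.122, v=-0.055, θ₁=-0.049, ω₁=0.193, θ₂=-0.037, ω₂=0.061
apply F[22]=-1.243 → step 23: x=0.121, v=-0.065, θ₁=-0.045, ω₁=0.188, θ₂=-0.036, ω₂=0.067
apply F[23]=-1.081 → step 24: x=0.119, v=-0.073, θ₁=-0.042, ω₁=0.182, θ₂=-0.034, ω₂=0.071
apply F[24]=-0.937 → step 25: x=0.118, v=-0.079, θ₁=-0.038, ω₁=0.174, θ₂=-0.033, ω₂=0.074
apply F[25]=-0.809 → step 26: x=0.116, v=-0.083, θ₁=-0.035, ω₁=0.165, θ₂=-0.031, ω₂=0.076
apply F[26]=-0.694 → step 27: x=0.115, v=-0.087, θ₁=-0.032, ω₁=0.156, θ₂=-0.030, ω₂=0.077
apply F[27]=-0.591 → step 28: x=0.113, v=-0.090, θ₁=-0.029, ω₁=0.146, θ₂=-0.028, ω₂=0.078
apply F[28]=-0.500 → step 29: x=0.111, v=-0.092, θ₁=-0.026, ω₁=0.137, θ₂=-0.027, ω₂=0.078
apply F[29]=-0.420 → step 30: x=0.109, v=-0.093, θ₁=-0.023, ω₁=0.127, θ₂=-0.025, ω₂=0.077
apply F[30]=-0.347 → step 31: x=0.107, v=-0.094, θ₁=-0.021, ω₁=0.118, θ₂=-0.024, ω₂=0.076
apply F[31]=-0.284 → step 32: x=0.105, v=-0.094, θ₁=-0.018, ω₁=0.109, θ₂=-0.022, ω₂=0.074
apply F[32]=-0.227 → step 33: x=0.103, v=-0.093, θ₁=-0.016, ω₁=0.100, θ₂=-0.021, ω₂=0.072
apply F[33]=-0.179 → step 34: x=0.102, v=-0.093, θ₁=-0.014, ω₁=0.092, θ₂=-0.019, ω₂=0.070
apply F[34]=-0.136 → step 35: x=0.100, v=-0.092, θ₁=-0.013, ω₁=0.084, θ₂=-0.018, ω₂=0.067
apply F[35]=-0.099 → step 36: x=0.098, v=-0.091, θ₁=-0.011, ω₁=0.077, θ₂=-0.017, ω₂=0.065
Max |angle| over trajectory = 0.094 rad = 5.4°.

Answer: 5.4°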